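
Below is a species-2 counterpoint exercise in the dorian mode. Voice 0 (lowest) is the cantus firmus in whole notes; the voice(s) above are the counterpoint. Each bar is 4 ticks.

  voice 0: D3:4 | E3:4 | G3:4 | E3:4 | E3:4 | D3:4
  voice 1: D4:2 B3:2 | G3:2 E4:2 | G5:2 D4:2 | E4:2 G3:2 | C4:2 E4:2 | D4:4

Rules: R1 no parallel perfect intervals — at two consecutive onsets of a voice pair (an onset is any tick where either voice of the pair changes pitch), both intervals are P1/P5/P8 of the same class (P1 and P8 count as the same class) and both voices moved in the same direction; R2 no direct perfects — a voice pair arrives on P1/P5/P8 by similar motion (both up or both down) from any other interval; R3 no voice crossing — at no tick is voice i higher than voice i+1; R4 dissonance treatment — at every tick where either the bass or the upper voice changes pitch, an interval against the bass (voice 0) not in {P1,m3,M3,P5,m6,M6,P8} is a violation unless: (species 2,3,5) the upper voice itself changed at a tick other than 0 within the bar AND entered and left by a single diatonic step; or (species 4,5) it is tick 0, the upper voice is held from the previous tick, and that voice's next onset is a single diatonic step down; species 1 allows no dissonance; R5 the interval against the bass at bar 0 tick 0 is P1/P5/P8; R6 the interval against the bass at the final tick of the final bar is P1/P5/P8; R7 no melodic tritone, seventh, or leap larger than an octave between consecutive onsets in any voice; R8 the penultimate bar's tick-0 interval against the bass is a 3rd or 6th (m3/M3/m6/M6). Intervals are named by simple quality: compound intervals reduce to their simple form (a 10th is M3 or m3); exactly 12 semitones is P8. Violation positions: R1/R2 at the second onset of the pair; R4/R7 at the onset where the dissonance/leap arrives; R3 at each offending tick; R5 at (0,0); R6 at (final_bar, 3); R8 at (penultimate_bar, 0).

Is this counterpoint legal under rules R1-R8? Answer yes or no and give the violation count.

No (4 violations)

bar 0: v0=D3 v1=D4 (P8)
bar 1: v0=E3 v1=G3 (m3)
bar 2: v0=G3 v1=G5 (P1)
bar 3: v0=E3 v1=E4 (P8)
bar 4: v0=E3 v1=C4 (m6)
bar 5: v0=D3 v1=D4 (P8)
  R1 @ bar2.0: E3/E4 P8 -> G3/G5 P1 similar
  R7 @ bar2.0: E4->G5 leap 15st
  R7 @ bar2.2: G5->D4 leap 17st
  R1 @ bar5.0: E3/E4 P8 -> D3/D4 P8 similar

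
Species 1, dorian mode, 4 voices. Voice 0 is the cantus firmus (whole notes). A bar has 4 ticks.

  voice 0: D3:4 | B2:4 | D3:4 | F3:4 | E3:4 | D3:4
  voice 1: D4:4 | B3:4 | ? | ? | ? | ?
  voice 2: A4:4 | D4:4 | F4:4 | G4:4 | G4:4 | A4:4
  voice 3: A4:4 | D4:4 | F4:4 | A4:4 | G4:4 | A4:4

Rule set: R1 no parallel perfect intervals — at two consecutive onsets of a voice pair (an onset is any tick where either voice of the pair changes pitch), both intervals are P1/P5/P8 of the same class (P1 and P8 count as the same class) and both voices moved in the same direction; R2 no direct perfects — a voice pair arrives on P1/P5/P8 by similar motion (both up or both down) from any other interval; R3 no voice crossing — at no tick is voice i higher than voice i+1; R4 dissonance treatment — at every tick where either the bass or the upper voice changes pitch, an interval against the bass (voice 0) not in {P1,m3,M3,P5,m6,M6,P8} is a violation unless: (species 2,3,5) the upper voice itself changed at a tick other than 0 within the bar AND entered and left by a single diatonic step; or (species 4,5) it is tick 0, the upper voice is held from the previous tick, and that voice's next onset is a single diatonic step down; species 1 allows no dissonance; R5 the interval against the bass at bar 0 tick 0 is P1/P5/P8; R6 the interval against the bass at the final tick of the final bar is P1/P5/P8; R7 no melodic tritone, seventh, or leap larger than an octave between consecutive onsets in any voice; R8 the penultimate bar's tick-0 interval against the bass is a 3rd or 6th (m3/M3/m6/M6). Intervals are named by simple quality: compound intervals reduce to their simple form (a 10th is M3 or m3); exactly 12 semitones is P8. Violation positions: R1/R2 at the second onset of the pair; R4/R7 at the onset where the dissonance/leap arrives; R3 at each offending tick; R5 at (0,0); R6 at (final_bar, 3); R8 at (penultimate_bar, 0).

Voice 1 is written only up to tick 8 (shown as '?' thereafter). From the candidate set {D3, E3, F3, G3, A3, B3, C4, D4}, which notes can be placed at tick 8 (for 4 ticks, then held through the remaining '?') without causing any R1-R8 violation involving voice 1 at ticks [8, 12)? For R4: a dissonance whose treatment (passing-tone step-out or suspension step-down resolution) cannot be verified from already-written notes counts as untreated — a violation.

D3: legal
E3: violates R4
F3: violates R7
G3: violates R4
A3: legal
B3: legal
C4: violates R4
D4: violates R1

{A3, B3, D3}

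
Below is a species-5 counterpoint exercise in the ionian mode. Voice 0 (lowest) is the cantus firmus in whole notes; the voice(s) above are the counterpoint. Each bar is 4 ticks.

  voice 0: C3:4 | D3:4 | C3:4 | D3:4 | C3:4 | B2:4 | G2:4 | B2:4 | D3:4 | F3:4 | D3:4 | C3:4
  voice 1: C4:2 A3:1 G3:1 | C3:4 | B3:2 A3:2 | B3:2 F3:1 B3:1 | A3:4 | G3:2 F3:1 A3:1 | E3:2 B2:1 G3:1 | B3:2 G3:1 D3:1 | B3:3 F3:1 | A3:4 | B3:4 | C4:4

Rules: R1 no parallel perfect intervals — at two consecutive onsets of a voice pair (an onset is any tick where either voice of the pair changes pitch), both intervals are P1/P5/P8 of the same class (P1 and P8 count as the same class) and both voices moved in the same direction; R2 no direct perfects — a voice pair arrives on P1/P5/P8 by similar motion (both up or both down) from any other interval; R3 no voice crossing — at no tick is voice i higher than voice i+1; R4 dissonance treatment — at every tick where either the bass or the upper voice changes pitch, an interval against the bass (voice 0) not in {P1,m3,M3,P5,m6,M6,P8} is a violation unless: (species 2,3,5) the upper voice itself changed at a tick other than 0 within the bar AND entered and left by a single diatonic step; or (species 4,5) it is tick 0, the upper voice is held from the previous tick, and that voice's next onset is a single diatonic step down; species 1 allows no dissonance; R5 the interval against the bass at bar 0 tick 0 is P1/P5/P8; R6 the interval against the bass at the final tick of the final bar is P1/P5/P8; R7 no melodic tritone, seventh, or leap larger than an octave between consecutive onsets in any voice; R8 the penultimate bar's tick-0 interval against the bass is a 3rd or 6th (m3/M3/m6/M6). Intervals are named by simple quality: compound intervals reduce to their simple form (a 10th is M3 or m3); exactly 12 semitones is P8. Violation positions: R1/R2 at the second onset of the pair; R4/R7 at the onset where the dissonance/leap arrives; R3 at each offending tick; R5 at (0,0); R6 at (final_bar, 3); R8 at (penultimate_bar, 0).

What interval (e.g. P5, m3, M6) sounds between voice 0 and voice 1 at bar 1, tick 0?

M2

voice 0=D3 voice 1=C3 -> M2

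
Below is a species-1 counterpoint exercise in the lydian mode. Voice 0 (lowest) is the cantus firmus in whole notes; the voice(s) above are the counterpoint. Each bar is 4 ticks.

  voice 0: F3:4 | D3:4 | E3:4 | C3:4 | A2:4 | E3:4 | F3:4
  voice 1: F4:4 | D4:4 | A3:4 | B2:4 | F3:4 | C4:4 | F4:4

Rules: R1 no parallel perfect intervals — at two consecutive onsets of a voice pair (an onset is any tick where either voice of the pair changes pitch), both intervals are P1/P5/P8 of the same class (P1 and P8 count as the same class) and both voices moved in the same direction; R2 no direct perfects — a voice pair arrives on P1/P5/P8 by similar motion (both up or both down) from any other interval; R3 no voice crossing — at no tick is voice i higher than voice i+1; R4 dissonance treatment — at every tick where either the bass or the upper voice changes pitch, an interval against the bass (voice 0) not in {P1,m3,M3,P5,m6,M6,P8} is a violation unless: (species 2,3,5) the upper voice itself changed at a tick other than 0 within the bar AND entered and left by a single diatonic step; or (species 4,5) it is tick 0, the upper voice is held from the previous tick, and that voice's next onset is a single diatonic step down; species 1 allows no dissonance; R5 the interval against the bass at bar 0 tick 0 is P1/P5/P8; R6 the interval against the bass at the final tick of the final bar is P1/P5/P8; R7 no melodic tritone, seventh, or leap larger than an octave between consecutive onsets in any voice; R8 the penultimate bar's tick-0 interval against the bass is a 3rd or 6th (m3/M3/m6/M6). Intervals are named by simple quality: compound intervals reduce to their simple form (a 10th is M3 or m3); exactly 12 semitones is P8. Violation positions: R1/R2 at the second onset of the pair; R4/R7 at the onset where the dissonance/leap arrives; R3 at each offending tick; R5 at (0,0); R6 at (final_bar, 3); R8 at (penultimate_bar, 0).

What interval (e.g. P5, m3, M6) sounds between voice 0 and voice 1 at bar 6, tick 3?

P8

voice 0=F3 voice 1=F4 -> P8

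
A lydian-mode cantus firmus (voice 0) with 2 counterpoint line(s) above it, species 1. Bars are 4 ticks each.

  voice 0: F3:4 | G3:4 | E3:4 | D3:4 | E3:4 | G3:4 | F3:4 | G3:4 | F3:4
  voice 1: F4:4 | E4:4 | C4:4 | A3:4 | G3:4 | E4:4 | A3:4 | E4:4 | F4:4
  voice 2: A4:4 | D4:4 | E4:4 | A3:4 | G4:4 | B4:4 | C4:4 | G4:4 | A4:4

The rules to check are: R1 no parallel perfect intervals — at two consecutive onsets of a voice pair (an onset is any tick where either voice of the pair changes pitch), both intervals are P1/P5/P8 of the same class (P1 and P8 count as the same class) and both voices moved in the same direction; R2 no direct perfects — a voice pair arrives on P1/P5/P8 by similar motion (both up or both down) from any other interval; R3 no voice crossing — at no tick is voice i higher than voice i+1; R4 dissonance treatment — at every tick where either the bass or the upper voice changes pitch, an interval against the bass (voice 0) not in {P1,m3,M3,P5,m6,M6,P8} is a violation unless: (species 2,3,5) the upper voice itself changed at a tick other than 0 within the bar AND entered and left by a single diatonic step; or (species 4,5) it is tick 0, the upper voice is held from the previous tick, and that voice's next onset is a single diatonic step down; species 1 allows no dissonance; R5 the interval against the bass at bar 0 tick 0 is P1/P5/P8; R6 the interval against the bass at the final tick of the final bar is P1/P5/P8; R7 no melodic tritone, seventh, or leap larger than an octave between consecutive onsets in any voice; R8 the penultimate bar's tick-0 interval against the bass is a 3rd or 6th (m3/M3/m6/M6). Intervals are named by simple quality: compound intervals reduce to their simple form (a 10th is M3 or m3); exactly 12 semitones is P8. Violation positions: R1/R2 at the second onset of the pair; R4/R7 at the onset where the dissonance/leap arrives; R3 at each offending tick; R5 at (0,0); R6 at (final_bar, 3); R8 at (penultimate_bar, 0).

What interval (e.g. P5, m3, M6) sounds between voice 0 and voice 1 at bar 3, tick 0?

voice 0=D3 voice 1=A3 -> P5

P5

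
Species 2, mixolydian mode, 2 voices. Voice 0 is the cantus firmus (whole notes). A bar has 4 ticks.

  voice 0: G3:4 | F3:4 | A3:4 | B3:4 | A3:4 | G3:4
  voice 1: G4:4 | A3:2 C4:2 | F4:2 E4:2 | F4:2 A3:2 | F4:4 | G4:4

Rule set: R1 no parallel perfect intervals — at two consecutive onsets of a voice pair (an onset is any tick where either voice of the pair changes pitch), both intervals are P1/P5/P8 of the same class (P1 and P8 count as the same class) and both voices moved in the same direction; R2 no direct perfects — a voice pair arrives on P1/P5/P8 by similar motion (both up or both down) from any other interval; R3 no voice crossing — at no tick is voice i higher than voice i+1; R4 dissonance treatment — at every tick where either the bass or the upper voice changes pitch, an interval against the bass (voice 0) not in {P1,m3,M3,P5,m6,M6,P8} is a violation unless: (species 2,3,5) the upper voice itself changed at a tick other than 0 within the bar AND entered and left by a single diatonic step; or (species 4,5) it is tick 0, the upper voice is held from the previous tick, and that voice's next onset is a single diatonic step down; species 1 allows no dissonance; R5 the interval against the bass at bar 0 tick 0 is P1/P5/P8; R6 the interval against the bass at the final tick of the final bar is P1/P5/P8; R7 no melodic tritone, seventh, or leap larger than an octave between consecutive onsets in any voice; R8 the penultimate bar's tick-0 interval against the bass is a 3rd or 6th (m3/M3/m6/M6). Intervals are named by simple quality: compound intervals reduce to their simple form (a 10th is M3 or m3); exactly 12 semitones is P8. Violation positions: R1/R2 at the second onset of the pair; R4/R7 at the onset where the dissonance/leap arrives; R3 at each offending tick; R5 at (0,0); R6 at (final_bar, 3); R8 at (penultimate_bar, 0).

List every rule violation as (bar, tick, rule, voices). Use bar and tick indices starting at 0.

(1, 0, R7, (1,))
(3, 0, R4, (0, 1))
(3, 2, R3, (0, 1))
(3, 2, R4, (0, 1))
(3, 3, R3, (0, 1))

bar 0: v0=G3 v1=G4 downbeat P8
bar 1: v0=F3 v1=A3 downbeat M3
bar 2: v0=A3 v1=F4 downbeat m6
bar 3: v0=B3 v1=F4 downbeat TT
bar 4: v0=A3 v1=F4 downbeat m6
bar 5: v0=G3 v1=G4 downbeat P8
  -> R7 @ bar 1 tick 0 v(1,): G4->A3 leap 10st
  -> R4 @ bar 3 tick 0 v(0, 1): B3/F4 TT untreated
  -> R3 @ bar 3 tick 2 v(0, 1): B3 above A3
  -> R4 @ bar 3 tick 2 v(0, 1): B3/A3 M2 untreated
  -> R3 @ bar 3 tick 3 v(0, 1): B3 above A3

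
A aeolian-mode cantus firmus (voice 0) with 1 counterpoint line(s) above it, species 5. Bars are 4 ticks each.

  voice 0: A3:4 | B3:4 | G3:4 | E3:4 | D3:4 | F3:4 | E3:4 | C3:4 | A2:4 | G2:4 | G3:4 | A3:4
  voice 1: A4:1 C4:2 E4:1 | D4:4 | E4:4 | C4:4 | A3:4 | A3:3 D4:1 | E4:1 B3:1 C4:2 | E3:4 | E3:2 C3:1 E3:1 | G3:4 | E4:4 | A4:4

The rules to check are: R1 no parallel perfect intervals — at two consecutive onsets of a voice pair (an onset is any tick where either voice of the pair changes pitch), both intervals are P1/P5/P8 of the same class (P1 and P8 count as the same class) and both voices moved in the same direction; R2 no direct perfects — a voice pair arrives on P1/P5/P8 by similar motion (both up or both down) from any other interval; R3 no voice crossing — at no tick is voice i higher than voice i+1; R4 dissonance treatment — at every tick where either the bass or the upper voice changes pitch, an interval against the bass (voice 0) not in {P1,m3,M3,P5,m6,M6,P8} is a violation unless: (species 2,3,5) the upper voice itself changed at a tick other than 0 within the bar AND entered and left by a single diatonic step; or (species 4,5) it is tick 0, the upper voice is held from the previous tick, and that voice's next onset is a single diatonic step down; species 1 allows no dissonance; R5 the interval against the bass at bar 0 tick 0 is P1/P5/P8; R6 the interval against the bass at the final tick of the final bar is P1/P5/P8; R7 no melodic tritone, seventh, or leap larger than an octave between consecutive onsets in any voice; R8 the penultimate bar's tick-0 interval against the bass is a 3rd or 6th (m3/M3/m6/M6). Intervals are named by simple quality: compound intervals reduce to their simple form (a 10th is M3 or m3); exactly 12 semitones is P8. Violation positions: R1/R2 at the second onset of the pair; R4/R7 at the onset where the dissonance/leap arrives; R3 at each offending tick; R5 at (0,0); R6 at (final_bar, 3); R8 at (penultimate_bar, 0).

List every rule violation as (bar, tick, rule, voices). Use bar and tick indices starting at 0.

bar 0: v0=A3 v1=A4 downbeat P8
bar 1: v0=B3 v1=D4 downbeat m3
bar 2: v0=G3 v1=E4 downbeat M6
bar 3: v0=E3 v1=C4 downbeat m6
bar 4: v0=D3 v1=A3 downbeat P5
bar 5: v0=F3 v1=A3 downbeat M3
bar 6: v0=E3 v1=E4 downbeat P8
bar 7: v0=C3 v1=E3 downbeat M3
bar 8: v0=A2 v1=E3 downbeat P5
bar 9: v0=G2 v1=G3 downbeat P8
bar 10: v0=G3 v1=E4 downbeat M6
bar 11: v0=A3 v1=A4 downbeat P8
  -> R2 @ bar 4 tick 0 v(0, 1): E3/C4 m6 -> D3/A3 P5 similar
  -> R2 @ bar 11 tick 0 v(0, 1): G3/E4 M6 -> A3/A4 P8 similar

(4, 0, R2, (0, 1))
(11, 0, R2, (0, 1))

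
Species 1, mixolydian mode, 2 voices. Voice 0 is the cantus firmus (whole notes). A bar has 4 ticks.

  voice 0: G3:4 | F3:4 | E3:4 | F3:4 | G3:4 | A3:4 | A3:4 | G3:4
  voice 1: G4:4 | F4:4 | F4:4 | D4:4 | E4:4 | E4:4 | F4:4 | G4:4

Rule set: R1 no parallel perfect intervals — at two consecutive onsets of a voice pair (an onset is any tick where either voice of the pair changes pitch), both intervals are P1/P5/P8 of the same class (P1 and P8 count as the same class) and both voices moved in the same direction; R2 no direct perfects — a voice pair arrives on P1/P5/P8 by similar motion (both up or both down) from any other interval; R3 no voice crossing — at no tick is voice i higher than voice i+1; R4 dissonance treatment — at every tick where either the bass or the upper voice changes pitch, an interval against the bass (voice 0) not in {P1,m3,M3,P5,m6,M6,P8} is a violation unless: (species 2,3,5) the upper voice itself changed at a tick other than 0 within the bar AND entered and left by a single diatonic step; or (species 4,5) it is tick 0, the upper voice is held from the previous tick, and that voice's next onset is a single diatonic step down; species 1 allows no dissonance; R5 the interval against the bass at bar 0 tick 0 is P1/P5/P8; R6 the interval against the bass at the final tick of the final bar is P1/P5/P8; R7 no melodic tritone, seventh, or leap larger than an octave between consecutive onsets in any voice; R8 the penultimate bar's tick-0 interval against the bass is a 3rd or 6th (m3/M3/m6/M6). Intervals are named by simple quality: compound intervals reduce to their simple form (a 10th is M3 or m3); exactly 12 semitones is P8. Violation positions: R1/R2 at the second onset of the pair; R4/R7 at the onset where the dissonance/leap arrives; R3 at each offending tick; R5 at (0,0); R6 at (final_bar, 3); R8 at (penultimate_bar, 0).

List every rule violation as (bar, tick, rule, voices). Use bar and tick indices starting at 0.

bar 0: v0=G3 v1=G4 downbeat P8
bar 1: v0=F3 v1=F4 downbeat P8
bar 2: v0=E3 v1=F4 downbeat m2
bar 3: v0=F3 v1=D4 downbeat M6
bar 4: v0=G3 v1=E4 downbeat M6
bar 5: v0=A3 v1=E4 downbeat P5
bar 6: v0=A3 v1=F4 downbeat m6
bar 7: v0=G3 v1=G4 downbeat P8
  -> R1 @ bar 1 tick 0 v(0, 1): G3/G4 P8 -> F3/F4 P8 similar
  -> R4 @ bar 2 tick 0 v(0, 1): E3/F4 m2 untreated

(1, 0, R1, (0, 1))
(2, 0, R4, (0, 1))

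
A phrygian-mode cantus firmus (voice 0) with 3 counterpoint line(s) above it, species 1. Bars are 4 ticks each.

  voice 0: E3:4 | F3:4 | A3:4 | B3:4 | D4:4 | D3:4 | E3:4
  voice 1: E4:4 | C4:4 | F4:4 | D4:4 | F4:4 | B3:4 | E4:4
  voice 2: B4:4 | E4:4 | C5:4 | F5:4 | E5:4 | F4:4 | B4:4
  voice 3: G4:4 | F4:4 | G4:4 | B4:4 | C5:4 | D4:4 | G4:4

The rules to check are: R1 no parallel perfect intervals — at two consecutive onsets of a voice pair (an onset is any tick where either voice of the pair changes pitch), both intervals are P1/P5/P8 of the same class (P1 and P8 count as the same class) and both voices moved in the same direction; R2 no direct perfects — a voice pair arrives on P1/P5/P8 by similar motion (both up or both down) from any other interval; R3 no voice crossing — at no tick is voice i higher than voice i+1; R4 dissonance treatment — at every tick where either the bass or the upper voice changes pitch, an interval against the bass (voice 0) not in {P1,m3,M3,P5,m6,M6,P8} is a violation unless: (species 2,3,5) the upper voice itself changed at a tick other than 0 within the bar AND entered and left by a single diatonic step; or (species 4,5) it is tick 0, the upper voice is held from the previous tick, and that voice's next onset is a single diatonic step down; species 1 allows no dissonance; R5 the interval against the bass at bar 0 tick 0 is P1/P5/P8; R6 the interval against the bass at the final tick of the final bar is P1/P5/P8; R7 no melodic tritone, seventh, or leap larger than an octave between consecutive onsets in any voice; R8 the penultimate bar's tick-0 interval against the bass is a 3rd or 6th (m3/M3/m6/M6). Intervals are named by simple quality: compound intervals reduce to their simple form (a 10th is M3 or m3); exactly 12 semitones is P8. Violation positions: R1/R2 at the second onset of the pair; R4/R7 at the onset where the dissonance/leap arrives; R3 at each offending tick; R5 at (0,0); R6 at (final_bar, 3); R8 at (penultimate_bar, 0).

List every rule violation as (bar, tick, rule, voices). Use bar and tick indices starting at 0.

(0, 0, R3, (2, 3))
(0, 0, R5, (0, 3))
(0, 1, R3, (2, 3))
(0, 2, R3, (2, 3))
(0, 3, R3, (2, 3))
(1, 0, R4, (0, 2))
(2, 0, R2, (1, 2))
(2, 0, R3, (2, 3))
(2, 0, R4, (0, 3))
(2, 1, R3, (2, 3))
(2, 2, R3, (2, 3))
(2, 3, R3, (2, 3))
(3, 0, R2, (0, 3))
(3, 0, R3, (2, 3))
(3, 0, R4, (0, 2))
(3, 1, R3, (2, 3))
(3, 2, R3, (2, 3))
(3, 3, R3, (2, 3))
(4, 0, R2, (1, 3))
(4, 0, R3, (2, 3))
(4, 0, R4, (0, 2))
(4, 0, R4, (0, 3))
(4, 1, R3, (2, 3))
(4, 2, R3, (2, 3))
(4, 3, R3, (2, 3))
(5, 0, R2, (0, 3))
(5, 0, R3, (2, 3))
(5, 0, R7, (1,))
(5, 0, R7, (2,))
(5, 0, R7, (3,))
(5, 0, R8, (0, 3))
(5, 1, R3, (2, 3))
(5, 2, R3, (2, 3))
(5, 3, R3, (2, 3))
(6, 0, R2, (0, 1))
(6, 0, R2, (0, 2))
(6, 0, R2, (1, 2))
(6, 0, R3, (2, 3))
(6, 0, R7, (2,))
(6, 1, R3, (2, 3))
(6, 2, R3, (2, 3))
(6, 3, R3, (2, 3))
(6, 3, R6, (0, 3))

bar 0: v0=E3 v1=E4 v2=B4 v3=G4 downbeat m3
bar 1: v0=F3 v1=C4 v2=E4 v3=F4 downbeat P8
bar 2: v0=A3 v1=F4 v2=C5 v3=G4 downbeat m7
bar 3: v0=B3 v1=D4 v2=F5 v3=B4 downbeat P8
bar 4: v0=D4 v1=F4 v2=E5 v3=C5 downbeat m7
bar 5: v0=D3 v1=B3 v2=F4 v3=D4 downbeat P8
bar 6: v0=E3 v1=E4 v2=B4 v3=G4 downbeat m3
  -> R3 @ bar 0 tick 0 v(2, 3): B4 above G4
  -> R5 @ bar 0 tick 0 v(0, 3): opens on m3
  -> R3 @ bar 0 tick 1 v(2, 3): B4 above G4
  -> R3 @ bar 0 tick 2 v(2, 3): B4 above G4
  -> R3 @ bar 0 tick 3 v(2, 3): B4 above G4
  -> R4 @ bar 1 tick 0 v(0, 2): F3/E4 M7 untreated
  -> R2 @ bar 2 tick 0 v(1, 2): C4/E4 M3 -> F4/C5 P5 similar
  -> R3 @ bar 2 tick 0 v(2, 3): C5 above G4
  -> R4 @ bar 2 tick 0 v(0, 3): A3/G4 m7 untreated
  -> R3 @ bar 2 tick 1 v(2, 3): C5 above G4
  -> R3 @ bar 2 tick 2 v(2, 3): C5 above G4
  -> R3 @ bar 2 tick 3 v(2, 3): C5 above G4
  -> R2 @ bar 3 tick 0 v(0, 3): A3/G4 m7 -> B3/B4 P8 similar
  -> R3 @ bar 3 tick 0 v(2, 3): F5 above B4
  -> R4 @ bar 3 tick 0 v(0, 2): B3/F5 TT untreated
  -> R3 @ bar 3 tick 1 v(2, 3): F5 above B4
  -> R3 @ bar 3 tick 2 v(2, 3): F5 above B4
  -> R3 @ bar 3 tick 3 v(2, 3): F5 above B4
  -> R2 @ bar 4 tick 0 v(1, 3): D4/B4 M6 -> F4/C5 P5 similar
  -> R3 @ bar 4 tick 0 v(2, 3): E5 above C5
  -> R4 @ bar 4 tick 0 v(0, 2): D4/E5 M2 untreated
  -> R4 @ bar 4 tick 0 v(0, 3): D4/C5 m7 untreated
  -> R3 @ bar 4 tick 1 v(2, 3): E5 above C5
  -> R3 @ bar 4 tick 2 v(2, 3): E5 above C5
  -> R3 @ bar 4 tick 3 v(2, 3): E5 above C5
  -> R2 @ bar 5 tick 0 v(0, 3): D4/C5 m7 -> D3/D4 P8 similar
  -> R3 @ bar 5 tick 0 v(2, 3): F4 above D4
  -> R7 @ bar 5 tick 0 v(1,): F4->B3 leap 6st
  -> R7 @ bar 5 tick 0 v(2,): E5->F4 leap 11st
  -> R7 @ bar 5 tick 0 v(3,): C5->D4 leap 10st
  -> R8 @ bar 5 tick 0 v(0, 3): penult P8 not 3rd/6th
  -> R3 @ bar 5 tick 1 v(2, 3): F4 above D4
  -> R3 @ bar 5 tick 2 v(2, 3): F4 above D4
  -> R3 @ bar 5 tick 3 v(2, 3): F4 above D4
  -> R2 @ bar 6 tick 0 v(0, 1): D3/B3 M6 -> E3/E4 P8 similar
  -> R2 @ bar 6 tick 0 v(0, 2): D3/F4 m3 -> E3/B4 P5 similar
  -> R2 @ bar 6 tick 0 v(1, 2): B3/F4 TT -> E4/B4 P5 similar
  -> R3 @ bar 6 tick 0 v(2, 3): B4 above G4
  -> R7 @ bar 6 tick 0 v(2,): F4->B4 leap 6st
  -> R3 @ bar 6 tick 1 v(2, 3): B4 above G4
  -> R3 @ bar 6 tick 2 v(2, 3): B4 above G4
  -> R3 @ bar 6 tick 3 v(2, 3): B4 above G4
  -> R6 @ bar 6 tick 3 v(0, 3): closes on m3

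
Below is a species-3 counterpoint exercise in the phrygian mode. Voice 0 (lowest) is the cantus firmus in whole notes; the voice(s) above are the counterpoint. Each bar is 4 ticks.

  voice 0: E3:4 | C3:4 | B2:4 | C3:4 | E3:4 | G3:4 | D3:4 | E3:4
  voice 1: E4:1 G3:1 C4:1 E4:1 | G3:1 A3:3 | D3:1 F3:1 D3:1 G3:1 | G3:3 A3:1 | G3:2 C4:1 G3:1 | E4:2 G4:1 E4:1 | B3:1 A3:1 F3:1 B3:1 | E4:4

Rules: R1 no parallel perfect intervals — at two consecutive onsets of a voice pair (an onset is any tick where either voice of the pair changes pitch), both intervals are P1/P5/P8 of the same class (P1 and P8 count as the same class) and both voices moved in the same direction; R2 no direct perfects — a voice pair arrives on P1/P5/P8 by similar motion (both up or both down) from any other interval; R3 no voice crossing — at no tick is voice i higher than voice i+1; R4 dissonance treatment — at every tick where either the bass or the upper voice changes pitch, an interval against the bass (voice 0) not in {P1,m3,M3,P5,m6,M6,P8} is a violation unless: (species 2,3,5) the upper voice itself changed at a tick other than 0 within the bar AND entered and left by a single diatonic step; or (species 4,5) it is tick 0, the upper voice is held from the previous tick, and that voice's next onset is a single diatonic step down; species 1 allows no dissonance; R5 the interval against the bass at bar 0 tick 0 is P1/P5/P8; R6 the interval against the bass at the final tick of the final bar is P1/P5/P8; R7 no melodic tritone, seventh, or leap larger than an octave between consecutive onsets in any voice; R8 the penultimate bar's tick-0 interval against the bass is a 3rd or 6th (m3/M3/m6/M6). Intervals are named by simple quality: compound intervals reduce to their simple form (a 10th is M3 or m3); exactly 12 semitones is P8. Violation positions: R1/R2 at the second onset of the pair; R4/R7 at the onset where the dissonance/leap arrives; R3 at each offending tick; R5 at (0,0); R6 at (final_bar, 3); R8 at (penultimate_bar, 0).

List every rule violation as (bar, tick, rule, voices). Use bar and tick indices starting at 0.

(1, 0, R2, (0, 1))
(2, 1, R4, (0, 1))
(6, 3, R7, (1,))
(7, 0, R2, (0, 1))

bar 0: v0=E3 v1=E4 downbeat P8
bar 1: v0=C3 v1=G3 downbeat P5
bar 2: v0=B2 v1=D3 downbeat m3
bar 3: v0=C3 v1=G3 downbeat P5
bar 4: v0=E3 v1=G3 downbeat m3
bar 5: v0=G3 v1=E4 downbeat M6
bar 6: v0=D3 v1=B3 downbeat M6
bar 7: v0=E3 v1=E4 downbeat P8
  -> R2 @ bar 1 tick 0 v(0, 1): E3/E4 P8 -> C3/G3 P5 similar
  -> R4 @ bar 2 tick 1 v(0, 1): B2/F3 TT untreated
  -> R7 @ bar 6 tick 3 v(1,): F3->B3 leap 6st
  -> R2 @ bar 7 tick 0 v(0, 1): D3/B3 M6 -> E3/E4 P8 similar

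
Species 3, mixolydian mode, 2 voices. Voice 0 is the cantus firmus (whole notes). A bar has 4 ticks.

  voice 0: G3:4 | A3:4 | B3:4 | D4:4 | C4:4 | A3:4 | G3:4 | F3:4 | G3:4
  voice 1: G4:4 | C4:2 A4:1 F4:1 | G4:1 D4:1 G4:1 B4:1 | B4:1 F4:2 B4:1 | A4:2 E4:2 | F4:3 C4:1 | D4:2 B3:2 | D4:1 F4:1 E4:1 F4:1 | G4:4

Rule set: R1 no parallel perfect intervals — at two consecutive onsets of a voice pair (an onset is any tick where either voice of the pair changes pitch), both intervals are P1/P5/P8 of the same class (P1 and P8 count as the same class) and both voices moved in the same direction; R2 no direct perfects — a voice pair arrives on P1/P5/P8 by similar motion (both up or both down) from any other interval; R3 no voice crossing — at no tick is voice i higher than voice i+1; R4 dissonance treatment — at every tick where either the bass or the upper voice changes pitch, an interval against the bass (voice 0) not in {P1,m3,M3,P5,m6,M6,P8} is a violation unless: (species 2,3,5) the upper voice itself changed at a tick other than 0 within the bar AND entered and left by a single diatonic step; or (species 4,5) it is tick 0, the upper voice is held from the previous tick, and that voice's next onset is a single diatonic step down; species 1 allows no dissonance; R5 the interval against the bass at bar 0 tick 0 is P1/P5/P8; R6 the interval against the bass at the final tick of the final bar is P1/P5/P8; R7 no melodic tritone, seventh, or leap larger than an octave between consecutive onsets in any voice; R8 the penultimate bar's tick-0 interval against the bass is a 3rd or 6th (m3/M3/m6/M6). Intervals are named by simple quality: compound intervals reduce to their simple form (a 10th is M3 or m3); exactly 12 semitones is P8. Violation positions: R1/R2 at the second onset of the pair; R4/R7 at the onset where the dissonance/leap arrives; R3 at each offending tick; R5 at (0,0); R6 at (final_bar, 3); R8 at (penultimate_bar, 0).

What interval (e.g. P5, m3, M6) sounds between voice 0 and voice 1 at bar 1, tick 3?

m6

voice 0=A3 voice 1=F4 -> m6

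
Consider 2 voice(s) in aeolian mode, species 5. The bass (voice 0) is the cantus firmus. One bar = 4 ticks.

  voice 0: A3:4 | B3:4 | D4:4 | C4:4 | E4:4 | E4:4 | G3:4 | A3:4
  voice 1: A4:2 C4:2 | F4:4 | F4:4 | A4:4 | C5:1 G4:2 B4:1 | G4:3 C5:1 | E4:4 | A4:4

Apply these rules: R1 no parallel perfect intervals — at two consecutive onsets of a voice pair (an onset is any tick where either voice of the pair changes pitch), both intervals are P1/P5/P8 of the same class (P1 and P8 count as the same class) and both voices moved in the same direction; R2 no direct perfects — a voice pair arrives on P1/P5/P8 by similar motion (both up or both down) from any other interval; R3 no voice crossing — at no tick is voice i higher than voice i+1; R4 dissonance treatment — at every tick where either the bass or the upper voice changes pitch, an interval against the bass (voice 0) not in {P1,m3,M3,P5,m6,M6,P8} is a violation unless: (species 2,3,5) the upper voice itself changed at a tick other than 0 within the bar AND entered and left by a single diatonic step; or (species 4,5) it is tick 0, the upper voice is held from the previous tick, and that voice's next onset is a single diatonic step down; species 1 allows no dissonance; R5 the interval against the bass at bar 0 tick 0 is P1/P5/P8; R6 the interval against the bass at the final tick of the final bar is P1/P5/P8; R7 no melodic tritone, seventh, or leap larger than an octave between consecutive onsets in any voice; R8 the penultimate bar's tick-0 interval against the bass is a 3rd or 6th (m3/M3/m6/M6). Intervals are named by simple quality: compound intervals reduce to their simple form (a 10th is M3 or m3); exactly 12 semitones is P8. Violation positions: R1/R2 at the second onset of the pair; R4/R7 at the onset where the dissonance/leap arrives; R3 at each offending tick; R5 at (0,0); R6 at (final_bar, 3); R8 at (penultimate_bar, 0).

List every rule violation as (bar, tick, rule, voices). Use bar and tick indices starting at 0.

bar 0: v0=A3 v1=A4 downbeat P8
bar 1: v0=B3 v1=F4 downbeat TT
bar 2: v0=D4 v1=F4 downbeat m3
bar 3: v0=C4 v1=A4 downbeat M6
bar 4: v0=E4 v1=C5 downbeat m6
bar 5: v0=E4 v1=G4 downbeat m3
bar 6: v0=G3 v1=E4 downbeat M6
bar 7: v0=A3 v1=A4 downbeat P8
  -> R4 @ bar 1 tick 0 v(0, 1): B3/F4 TT untreated
  -> R2 @ bar 7 tick 0 v(0, 1): G3/E4 M6 -> A3/A4 P8 similar

(1, 0, R4, (0, 1))
(7, 0, R2, (0, 1))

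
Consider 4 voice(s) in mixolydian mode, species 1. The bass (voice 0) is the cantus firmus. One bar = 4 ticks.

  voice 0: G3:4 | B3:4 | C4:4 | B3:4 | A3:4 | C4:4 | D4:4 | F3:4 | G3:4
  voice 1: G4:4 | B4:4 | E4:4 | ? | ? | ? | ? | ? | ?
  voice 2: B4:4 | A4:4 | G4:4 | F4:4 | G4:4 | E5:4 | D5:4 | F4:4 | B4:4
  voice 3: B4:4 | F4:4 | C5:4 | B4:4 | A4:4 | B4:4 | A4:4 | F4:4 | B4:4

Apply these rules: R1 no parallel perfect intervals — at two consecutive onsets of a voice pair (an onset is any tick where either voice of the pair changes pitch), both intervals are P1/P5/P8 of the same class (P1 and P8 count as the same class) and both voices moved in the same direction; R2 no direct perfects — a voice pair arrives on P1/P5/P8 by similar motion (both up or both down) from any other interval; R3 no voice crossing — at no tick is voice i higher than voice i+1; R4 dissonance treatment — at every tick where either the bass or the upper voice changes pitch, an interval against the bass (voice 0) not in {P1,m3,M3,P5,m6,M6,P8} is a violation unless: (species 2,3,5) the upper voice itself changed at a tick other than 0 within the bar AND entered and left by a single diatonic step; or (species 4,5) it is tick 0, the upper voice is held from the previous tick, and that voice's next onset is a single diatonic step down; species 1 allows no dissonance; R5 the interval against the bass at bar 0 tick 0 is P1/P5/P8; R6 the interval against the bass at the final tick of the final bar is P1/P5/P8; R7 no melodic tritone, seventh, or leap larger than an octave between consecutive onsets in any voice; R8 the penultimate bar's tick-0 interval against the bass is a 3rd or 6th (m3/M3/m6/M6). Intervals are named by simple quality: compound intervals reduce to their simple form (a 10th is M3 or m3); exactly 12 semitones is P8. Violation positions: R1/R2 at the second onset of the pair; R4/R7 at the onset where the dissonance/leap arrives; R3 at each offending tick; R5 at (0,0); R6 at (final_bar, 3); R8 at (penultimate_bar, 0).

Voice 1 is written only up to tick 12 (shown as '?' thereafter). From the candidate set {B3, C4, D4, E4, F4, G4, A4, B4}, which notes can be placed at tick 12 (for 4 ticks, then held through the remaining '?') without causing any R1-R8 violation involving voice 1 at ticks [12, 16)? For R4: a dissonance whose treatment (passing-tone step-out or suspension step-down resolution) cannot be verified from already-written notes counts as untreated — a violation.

{D4}

B3: violates R2
C4: violates R4
D4: legal
E4: violates R4
F4: violates R4
G4: violates R3
A4: violates R3,R4
B4: violates R3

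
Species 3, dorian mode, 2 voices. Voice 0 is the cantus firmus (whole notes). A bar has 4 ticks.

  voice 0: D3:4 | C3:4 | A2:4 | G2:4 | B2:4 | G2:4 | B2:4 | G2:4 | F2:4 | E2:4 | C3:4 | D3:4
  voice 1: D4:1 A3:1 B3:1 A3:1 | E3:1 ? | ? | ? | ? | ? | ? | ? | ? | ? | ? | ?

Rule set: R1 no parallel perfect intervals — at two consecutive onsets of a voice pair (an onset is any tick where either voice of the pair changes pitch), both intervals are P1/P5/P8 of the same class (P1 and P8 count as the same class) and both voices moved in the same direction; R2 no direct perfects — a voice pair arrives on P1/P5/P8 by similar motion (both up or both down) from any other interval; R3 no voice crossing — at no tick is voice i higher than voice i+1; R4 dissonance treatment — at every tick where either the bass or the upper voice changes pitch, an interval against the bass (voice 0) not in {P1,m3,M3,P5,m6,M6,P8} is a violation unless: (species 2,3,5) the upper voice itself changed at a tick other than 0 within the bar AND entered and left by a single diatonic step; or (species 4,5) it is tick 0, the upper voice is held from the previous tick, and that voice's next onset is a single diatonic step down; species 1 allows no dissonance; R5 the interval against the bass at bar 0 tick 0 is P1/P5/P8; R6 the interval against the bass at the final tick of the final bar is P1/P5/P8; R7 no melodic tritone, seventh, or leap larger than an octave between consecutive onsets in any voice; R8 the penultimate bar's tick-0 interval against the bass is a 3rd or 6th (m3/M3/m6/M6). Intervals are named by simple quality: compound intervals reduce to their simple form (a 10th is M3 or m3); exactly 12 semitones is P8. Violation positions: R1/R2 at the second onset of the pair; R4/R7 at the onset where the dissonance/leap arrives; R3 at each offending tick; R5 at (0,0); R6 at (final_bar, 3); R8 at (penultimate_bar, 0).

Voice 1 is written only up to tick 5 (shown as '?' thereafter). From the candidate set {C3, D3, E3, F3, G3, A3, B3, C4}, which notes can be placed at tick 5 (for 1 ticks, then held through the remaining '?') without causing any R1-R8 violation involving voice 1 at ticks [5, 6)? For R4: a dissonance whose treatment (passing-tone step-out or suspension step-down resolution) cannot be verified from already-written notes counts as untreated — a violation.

{A3, C3, C4, E3, G3}

C3: legal
D3: violates R4
E3: legal
F3: violates R4
G3: legal
A3: legal
B3: violates R4
C4: legal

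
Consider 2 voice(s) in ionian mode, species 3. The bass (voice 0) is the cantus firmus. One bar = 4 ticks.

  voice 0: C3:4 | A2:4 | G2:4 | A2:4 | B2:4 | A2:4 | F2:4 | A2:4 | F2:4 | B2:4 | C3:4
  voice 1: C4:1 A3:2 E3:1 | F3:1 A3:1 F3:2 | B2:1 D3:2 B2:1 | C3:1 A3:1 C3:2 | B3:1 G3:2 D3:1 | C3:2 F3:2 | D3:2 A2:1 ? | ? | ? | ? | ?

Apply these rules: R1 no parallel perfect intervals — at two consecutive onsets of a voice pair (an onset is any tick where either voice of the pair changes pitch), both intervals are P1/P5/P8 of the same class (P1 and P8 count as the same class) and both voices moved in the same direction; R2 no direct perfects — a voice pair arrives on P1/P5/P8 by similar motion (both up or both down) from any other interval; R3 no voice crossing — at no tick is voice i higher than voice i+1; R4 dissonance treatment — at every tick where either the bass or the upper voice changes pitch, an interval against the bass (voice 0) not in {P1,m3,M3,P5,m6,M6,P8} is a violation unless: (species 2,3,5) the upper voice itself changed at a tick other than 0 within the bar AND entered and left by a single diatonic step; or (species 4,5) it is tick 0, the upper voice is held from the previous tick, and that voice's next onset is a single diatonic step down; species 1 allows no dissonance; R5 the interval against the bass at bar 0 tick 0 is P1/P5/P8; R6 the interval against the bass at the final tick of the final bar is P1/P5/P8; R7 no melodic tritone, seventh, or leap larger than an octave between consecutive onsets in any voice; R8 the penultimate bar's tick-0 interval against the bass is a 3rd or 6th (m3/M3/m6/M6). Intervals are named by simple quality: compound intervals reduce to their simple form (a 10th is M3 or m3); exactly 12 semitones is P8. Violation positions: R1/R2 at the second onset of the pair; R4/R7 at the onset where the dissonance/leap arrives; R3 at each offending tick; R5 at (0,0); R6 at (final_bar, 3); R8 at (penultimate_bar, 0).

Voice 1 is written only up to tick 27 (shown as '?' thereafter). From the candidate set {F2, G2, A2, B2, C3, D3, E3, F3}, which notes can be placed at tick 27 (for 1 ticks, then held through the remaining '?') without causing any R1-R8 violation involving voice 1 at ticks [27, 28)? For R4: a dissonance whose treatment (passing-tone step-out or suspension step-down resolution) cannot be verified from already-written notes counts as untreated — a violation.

F2: legal
G2: violates R4
A2: legal
B2: violates R4
C3: legal
D3: legal
E3: violates R4
F3: legal

{A2, C3, D3, F2, F3}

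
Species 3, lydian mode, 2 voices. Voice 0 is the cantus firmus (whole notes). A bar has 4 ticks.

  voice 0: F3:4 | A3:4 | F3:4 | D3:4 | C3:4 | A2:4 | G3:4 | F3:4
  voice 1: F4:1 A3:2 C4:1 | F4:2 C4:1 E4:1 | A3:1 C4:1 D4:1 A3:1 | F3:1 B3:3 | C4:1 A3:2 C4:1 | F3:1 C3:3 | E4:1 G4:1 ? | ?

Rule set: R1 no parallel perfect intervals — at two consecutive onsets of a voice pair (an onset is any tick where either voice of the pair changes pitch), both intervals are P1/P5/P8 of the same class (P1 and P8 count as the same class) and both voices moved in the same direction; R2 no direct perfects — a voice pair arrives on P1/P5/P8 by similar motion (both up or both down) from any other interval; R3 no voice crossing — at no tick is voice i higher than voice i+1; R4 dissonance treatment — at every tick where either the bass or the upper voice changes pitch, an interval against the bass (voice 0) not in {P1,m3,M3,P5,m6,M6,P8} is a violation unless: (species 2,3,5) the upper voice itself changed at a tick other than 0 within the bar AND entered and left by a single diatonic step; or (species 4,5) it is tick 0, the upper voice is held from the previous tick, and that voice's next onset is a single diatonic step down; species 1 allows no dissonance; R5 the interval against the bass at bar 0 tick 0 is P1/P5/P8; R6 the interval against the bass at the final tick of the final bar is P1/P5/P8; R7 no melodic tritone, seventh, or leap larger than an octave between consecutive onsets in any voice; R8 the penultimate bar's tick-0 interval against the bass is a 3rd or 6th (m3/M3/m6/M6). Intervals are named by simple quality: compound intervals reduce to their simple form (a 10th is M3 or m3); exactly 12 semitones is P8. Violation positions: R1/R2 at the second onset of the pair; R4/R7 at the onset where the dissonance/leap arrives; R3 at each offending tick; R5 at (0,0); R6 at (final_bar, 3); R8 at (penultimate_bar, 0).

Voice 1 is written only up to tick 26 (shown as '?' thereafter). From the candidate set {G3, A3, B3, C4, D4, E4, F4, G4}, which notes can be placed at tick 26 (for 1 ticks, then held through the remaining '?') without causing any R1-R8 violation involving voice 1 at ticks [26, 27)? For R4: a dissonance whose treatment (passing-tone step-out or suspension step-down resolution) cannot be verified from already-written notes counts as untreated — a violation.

{B3, D4, E4, G3, G4}

G3: legal
A3: violates R4,R7
B3: legal
C4: violates R4
D4: legal
E4: legal
F4: violates R4
G4: legal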